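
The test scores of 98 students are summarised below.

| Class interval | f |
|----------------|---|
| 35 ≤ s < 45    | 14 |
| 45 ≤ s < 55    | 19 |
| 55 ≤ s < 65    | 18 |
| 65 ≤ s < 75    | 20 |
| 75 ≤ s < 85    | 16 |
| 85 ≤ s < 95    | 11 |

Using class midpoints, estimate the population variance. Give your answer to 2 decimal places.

248.23

Midpoints: 40, 50, 60, 70, 80, 90
n = 98, Σfm = 6260, mean = 63.8776
Σfm² = 424200
Σf(m − x̄)² = Σfm² − (Σfm)²/n = 424200 − 6260²/98 = 24326.5306
Population variance = 24326.5306 / 98 = 248.2299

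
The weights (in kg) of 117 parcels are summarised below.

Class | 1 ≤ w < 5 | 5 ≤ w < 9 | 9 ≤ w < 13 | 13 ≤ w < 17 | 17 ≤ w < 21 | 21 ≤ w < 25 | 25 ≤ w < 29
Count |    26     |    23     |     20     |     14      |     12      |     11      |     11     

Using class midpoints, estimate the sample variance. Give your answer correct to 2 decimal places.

Midpoints: 3, 7, 11, 15, 19, 23, 27
n = 117, Σfm = 1447, mean = 12.3675
Σfm² = 25101
Σf(m − x̄)² = Σfm² − (Σfm)²/n = 25101 − 1447²/117 = 7205.1966
Sample variance = 7205.1966 / 116 = 62.1138

62.11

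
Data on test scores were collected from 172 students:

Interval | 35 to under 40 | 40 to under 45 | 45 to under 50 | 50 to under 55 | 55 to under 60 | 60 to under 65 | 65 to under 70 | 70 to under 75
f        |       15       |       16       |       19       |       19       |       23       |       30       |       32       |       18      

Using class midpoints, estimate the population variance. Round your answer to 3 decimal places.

115.890

Midpoints: 37.5, 42.5, 47.5, 52.5, 57.5, 62.5, 67.5, 72.5
n = 172, Σfm = 9805, mean = 57.0058
Σfm² = 578875
Σf(m − x̄)² = Σfm² − (Σfm)²/n = 578875 − 9805²/172 = 19932.9942
Population variance = 19932.9942 / 172 = 115.8895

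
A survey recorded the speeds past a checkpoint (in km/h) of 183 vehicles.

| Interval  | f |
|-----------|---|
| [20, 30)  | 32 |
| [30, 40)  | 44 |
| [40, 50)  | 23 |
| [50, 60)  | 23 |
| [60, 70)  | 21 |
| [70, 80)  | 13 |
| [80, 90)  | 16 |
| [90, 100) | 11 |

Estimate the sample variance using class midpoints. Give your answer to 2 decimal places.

Midpoints: 25, 35, 45, 55, 65, 75, 85, 95
n = 183, Σfm = 9385, mean = 51.2842
Σfm² = 566775
Σf(m − x̄)² = Σfm² − (Σfm)²/n = 566775 − 9385²/183 = 85473.2240
Sample variance = 85473.2240 / 182 = 469.6331

469.63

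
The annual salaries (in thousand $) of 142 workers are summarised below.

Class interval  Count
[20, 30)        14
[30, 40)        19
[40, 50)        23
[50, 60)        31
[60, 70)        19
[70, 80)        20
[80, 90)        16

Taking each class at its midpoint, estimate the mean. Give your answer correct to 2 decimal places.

Midpoints: 25, 35, 45, 55, 65, 75, 85
Σfm = 14×25 + 19×35 + 23×45 + 31×55 + 19×65 + 20×75 + 16×85 = 7850
n = Σf = 142
Mean = 7850 / 142 = 55.2817

55.28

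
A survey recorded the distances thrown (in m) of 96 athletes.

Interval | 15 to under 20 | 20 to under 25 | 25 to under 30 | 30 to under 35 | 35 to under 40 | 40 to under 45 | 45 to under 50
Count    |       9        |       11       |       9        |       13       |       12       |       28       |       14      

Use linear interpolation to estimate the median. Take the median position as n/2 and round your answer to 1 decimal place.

37.5

Cumulative frequencies: 9, 20, 29, 42, 54, 82, 96
n = 96; position = n/2 = 48.
This falls in the class 35 to under 40: L = 35, F = 42, f = 12, h = 5.
Median ≈ 35 + ((48 − 42) / 12) × 5 = 37.5000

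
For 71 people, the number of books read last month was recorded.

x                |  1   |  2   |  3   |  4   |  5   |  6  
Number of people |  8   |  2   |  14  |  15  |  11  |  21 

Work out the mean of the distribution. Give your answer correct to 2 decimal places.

Values: 1, 2, 3, 4, 5, 6
Σfx = 8×1 + 2×2 + 14×3 + 15×4 + 11×5 + 21×6 = 295
n = Σf = 71
Mean = 295 / 71 = 4.1549

4.15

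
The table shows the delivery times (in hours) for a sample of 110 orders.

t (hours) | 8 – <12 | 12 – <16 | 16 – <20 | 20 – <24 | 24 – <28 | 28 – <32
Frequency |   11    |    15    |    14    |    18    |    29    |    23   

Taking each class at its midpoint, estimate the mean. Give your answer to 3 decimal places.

Midpoints: 10, 14, 18, 22, 26, 30
Σfm = 11×10 + 15×14 + 14×18 + 18×22 + 29×26 + 23×30 = 2412
n = Σf = 110
Mean = 2412 / 110 = 21.9273

21.927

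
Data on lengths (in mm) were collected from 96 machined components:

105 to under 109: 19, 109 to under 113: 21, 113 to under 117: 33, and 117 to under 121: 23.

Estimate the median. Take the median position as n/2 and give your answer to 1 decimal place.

114.0

Cumulative frequencies: 19, 40, 73, 96
n = 96; position = n/2 = 48.
This falls in the class 113 to under 117: L = 113, F = 40, f = 33, h = 4.
Median ≈ 113 + ((48 − 40) / 33) × 4 = 113.9697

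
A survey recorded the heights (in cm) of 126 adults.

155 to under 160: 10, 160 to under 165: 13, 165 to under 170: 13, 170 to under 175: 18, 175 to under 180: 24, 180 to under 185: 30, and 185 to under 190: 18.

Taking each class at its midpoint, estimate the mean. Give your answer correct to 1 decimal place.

Midpoints: 157.5, 162.5, 167.5, 172.5, 177.5, 182.5, 187.5
Σfm = 10×157.5 + 13×162.5 + 13×167.5 + 18×172.5 + 24×177.5 + 30×182.5 + 18×187.5 = 22080
n = Σf = 126
Mean = 22080 / 126 = 175.2381

175.2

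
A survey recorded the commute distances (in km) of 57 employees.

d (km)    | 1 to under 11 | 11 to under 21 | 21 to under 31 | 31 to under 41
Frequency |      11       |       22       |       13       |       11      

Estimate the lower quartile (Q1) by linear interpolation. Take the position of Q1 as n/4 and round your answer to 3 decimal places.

Cumulative frequencies: 11, 33, 46, 57
n = 57; position = n/4 = 14.25.
This falls in the class 11 to under 21: L = 11, F = 11, f = 22, h = 10.
Lower quartile ≈ 11 + ((14.25 − 11) / 22) × 10 = 12.4773

12.477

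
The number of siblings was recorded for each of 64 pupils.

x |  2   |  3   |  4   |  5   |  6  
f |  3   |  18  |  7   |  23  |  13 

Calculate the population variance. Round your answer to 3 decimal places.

Values: 2, 3, 4, 5, 6
n = 64, Σfx = 281, mean = 4.3906
Σfx² = 1329
Σf(x − x̄)² = Σfx² − (Σfx)²/n = 1329 − 281²/64 = 95.2344
Population variance = 95.2344 / 64 = 1.4880

1.488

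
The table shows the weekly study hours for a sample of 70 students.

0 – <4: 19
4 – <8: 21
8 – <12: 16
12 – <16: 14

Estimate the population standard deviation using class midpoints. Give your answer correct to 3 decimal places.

Midpoints: 2, 6, 10, 14
n = 70, Σfm = 520, mean = 7.4286
Σfm² = 5176
Σf(m − x̄)² = Σfm² − (Σfm)²/n = 5176 − 520²/70 = 1313.1429
Population variance = 1313.1429 / 70 = 18.7592
Standard deviation = √18.7592 = 4.3312

4.331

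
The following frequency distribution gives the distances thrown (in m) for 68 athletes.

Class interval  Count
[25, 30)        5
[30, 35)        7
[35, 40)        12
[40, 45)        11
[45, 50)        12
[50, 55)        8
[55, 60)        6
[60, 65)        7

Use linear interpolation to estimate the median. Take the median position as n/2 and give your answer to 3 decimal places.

44.545

Cumulative frequencies: 5, 12, 24, 35, 47, 55, 61, 68
n = 68; position = n/2 = 34.
This falls in the class [40, 45): L = 40, F = 24, f = 11, h = 5.
Median ≈ 40 + ((34 − 24) / 11) × 5 = 44.5455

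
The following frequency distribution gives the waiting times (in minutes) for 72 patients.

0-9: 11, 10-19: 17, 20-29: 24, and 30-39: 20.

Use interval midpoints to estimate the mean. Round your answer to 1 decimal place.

21.9

Midpoints: 4.5, 14.5, 24.5, 34.5
Σfm = 11×4.5 + 17×14.5 + 24×24.5 + 20×34.5 = 1574
n = Σf = 72
Mean = 1574 / 72 = 21.8611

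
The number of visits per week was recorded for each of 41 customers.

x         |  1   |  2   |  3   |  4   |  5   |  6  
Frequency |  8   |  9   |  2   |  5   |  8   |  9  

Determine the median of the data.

Cumulative frequencies: 8, 17, 19, 24, 32, 41
n = 41, so the median is the value in position (n+1)/2 = 21.
Position 21 falls at value 4.

4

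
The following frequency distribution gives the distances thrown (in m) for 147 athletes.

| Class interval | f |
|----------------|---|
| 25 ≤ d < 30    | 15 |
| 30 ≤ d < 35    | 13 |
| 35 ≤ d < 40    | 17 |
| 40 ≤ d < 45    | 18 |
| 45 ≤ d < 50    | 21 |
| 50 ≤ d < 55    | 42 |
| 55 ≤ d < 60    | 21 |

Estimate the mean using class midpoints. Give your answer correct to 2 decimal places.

45.22

Midpoints: 27.5, 32.5, 37.5, 42.5, 47.5, 52.5, 57.5
Σfm = 15×27.5 + 13×32.5 + 17×37.5 + 18×42.5 + 21×47.5 + 42×52.5 + 21×57.5 = 6647.5
n = Σf = 147
Mean = 6647.5 / 147 = 45.2211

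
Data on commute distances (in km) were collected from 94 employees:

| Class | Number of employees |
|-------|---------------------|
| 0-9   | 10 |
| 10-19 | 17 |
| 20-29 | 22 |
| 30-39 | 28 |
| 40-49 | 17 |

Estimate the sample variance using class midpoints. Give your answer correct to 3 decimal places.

157.367

Midpoints: 4.5, 14.5, 24.5, 34.5, 44.5
n = 94, Σfm = 2553, mean = 27.1596
Σfm² = 83973.5
Σf(m − x̄)² = Σfm² − (Σfm)²/n = 83973.5 − 2553²/94 = 14635.1064
Sample variance = 14635.1064 / 93 = 157.3667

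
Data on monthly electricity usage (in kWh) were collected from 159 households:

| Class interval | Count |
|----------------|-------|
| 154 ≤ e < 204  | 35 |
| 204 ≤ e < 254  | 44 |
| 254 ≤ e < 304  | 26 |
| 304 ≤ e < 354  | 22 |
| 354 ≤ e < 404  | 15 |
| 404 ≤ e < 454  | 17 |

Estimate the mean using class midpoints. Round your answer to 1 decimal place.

275.5

Midpoints: 179, 229, 279, 329, 379, 429
Σfm = 35×179 + 44×229 + 26×279 + 22×329 + 15×379 + 17×429 = 43811
n = Σf = 159
Mean = 43811 / 159 = 275.5409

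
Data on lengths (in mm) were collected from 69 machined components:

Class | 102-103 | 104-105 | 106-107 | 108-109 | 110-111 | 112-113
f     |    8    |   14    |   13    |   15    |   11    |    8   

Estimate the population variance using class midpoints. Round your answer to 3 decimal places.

Midpoints: 102.5, 104.5, 106.5, 108.5, 110.5, 112.5
n = 69, Σfm = 7410.5, mean = 107.3986
Σfm² = 796529.25
Σf(m − x̄)² = Σfm² − (Σfm)²/n = 796529.25 − 7410.5²/69 = 652.2899
Population variance = 652.2899 / 69 = 9.4535

9.453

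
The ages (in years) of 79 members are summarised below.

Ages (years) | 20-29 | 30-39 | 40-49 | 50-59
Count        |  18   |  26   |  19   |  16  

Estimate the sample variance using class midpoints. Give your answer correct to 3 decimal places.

Midpoints: 24.5, 34.5, 44.5, 54.5
n = 79, Σfm = 3055.5, mean = 38.6772
Σfm² = 126899.75
Σf(m − x̄)² = Σfm² − (Σfm)²/n = 126899.75 − 3055.5²/79 = 8721.5190
Sample variance = 8721.5190 / 78 = 111.8143

111.814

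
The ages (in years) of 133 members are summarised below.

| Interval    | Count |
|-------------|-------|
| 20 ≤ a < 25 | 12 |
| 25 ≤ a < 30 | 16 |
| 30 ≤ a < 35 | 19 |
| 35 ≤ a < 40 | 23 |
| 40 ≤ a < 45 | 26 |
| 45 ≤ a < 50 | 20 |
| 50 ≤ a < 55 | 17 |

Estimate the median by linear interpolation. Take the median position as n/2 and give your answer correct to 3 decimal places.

Cumulative frequencies: 12, 28, 47, 70, 96, 116, 133
n = 133; position = n/2 = 66.5.
This falls in the class 35 ≤ a < 40: L = 35, F = 47, f = 23, h = 5.
Median ≈ 35 + ((66.5 − 47) / 23) × 5 = 39.2391

39.239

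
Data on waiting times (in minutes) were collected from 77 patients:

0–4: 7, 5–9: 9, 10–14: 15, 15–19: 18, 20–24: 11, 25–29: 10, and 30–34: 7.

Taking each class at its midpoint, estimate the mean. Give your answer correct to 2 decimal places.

Midpoints: 2, 7, 12, 17, 22, 27, 32
Σfm = 7×2 + 9×7 + 15×12 + 18×17 + 11×22 + 10×27 + 7×32 = 1299
n = Σf = 77
Mean = 1299 / 77 = 16.8701

16.87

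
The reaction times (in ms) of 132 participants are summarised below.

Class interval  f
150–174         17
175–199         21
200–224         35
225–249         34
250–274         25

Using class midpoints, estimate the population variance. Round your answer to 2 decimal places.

Midpoints: 162, 187, 212, 237, 262
n = 132, Σfm = 28709, mean = 217.4924
Σfm² = 6379383
Σf(m − x̄)² = Σfm² − (Σfm)²/n = 6379383 − 28709²/132 = 135392.9924
Population variance = 135392.9924 / 132 = 1025.7045

1025.70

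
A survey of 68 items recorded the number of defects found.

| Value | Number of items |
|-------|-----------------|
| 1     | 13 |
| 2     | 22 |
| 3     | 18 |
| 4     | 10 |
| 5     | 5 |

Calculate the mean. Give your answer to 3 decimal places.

2.588

Values: 1, 2, 3, 4, 5
Σfx = 13×1 + 22×2 + 18×3 + 10×4 + 5×5 = 176
n = Σf = 68
Mean = 176 / 68 = 2.5882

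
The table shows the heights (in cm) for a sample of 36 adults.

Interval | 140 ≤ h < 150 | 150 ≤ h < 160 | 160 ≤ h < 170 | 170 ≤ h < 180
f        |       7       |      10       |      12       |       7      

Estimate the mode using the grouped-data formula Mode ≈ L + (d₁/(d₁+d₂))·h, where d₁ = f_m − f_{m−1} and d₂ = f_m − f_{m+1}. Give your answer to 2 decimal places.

Modal class: 160 ≤ h < 170 (highest frequency 12).
d₁ = 12 − 10 = 2, d₂ = 12 − 7 = 5
Mode ≈ 160 + (2/(2+5)) × 10 = 160 + 2.8571 = 162.8571

162.86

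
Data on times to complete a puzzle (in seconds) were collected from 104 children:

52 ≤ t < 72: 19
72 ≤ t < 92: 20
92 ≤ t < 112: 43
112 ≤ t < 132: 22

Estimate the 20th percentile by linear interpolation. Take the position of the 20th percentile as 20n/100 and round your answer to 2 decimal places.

73.80

Cumulative frequencies: 19, 39, 82, 104
n = 104; position = 20n/100 = 20.8.
This falls in the class 72 ≤ t < 92: L = 72, F = 19, f = 20, h = 20.
20th percentile ≈ 72 + ((20.8 − 19) / 20) × 20 = 73.8000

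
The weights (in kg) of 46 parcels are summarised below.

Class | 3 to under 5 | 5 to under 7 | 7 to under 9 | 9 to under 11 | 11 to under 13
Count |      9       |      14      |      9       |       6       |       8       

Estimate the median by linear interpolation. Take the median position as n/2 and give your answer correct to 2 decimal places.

Cumulative frequencies: 9, 23, 32, 38, 46
n = 46; position = n/2 = 23.
This falls in the class 5 to under 7: L = 5, F = 9, f = 14, h = 2.
Median ≈ 5 + ((23 − 9) / 14) × 2 = 7.0000

7.00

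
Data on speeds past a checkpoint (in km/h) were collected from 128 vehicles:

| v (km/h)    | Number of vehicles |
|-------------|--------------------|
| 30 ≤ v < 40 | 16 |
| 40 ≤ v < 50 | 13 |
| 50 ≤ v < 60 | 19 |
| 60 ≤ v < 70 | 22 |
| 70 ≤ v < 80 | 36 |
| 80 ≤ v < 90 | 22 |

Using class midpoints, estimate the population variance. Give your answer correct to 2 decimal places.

Midpoints: 35, 45, 55, 65, 75, 85
n = 128, Σfm = 8190, mean = 63.9844
Σfm² = 557800
Σf(m − x̄)² = Σfm² − (Σfm)²/n = 557800 − 8190²/128 = 33767.9688
Population variance = 33767.9688 / 128 = 263.8123

263.81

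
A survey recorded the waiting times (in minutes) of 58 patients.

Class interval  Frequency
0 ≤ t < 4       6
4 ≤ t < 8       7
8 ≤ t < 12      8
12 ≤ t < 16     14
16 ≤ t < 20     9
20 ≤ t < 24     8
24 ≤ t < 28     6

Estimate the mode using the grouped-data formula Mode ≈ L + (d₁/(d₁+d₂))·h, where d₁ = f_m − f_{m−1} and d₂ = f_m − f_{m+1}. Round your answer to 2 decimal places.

14.18

Modal class: 12 ≤ t < 16 (highest frequency 14).
d₁ = 14 − 8 = 6, d₂ = 14 − 9 = 5
Mode ≈ 12 + (6/(6+5)) × 4 = 12 + 2.1818 = 14.1818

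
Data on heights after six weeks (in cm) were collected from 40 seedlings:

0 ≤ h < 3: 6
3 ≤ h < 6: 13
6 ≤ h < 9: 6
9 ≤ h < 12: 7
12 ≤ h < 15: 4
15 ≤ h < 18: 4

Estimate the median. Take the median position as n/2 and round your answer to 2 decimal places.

6.50

Cumulative frequencies: 6, 19, 25, 32, 36, 40
n = 40; position = n/2 = 20.
This falls in the class 6 ≤ h < 9: L = 6, F = 19, f = 6, h = 3.
Median ≈ 6 + ((20 − 19) / 6) × 3 = 6.5000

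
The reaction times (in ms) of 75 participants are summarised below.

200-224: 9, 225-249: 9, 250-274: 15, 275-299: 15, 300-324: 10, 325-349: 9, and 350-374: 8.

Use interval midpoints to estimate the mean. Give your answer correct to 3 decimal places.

Midpoints: 212, 237, 262, 287, 312, 337, 362
Σfm = 9×212 + 9×237 + 15×262 + 15×287 + 10×312 + 9×337 + 8×362 = 21325
n = Σf = 75
Mean = 21325 / 75 = 284.3333

284.333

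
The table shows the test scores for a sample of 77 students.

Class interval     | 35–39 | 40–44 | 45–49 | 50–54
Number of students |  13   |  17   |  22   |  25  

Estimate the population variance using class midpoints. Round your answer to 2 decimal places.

29.15

Midpoints: 37, 42, 47, 52
n = 77, Σfm = 3529, mean = 45.8312
Σfm² = 163983
Σf(m − x̄)² = Σfm² − (Σfm)²/n = 163983 − 3529²/77 = 2244.8052
Population variance = 2244.8052 / 77 = 29.1533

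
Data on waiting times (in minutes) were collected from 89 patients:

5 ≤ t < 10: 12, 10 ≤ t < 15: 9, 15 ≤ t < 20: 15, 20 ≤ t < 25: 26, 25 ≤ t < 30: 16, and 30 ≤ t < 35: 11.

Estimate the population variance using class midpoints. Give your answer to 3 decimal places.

Midpoints: 7.5, 12.5, 17.5, 22.5, 27.5, 32.5
n = 89, Σfm = 1847.5, mean = 20.7584
Σfm² = 43556.25
Σf(m − x̄)² = Σfm² − (Σfm)²/n = 43556.25 − 1847.5²/89 = 5205.0562
Population variance = 5205.0562 / 89 = 58.4838

58.484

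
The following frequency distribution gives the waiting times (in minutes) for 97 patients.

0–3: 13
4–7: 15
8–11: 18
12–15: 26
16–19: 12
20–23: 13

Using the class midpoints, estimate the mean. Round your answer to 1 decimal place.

11.5

Midpoints: 1.5, 5.5, 9.5, 13.5, 17.5, 21.5
Σfm = 13×1.5 + 15×5.5 + 18×9.5 + 26×13.5 + 12×17.5 + 13×21.5 = 1113.5
n = Σf = 97
Mean = 1113.5 / 97 = 11.4794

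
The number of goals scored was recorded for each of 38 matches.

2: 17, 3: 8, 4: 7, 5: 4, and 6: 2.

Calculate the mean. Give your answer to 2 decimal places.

Values: 2, 3, 4, 5, 6
Σfx = 17×2 + 8×3 + 7×4 + 4×5 + 2×6 = 118
n = Σf = 38
Mean = 118 / 38 = 3.1053

3.11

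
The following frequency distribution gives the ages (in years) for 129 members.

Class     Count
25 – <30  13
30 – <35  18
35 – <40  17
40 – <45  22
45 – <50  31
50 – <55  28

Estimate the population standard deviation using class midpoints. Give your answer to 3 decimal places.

8.222

Midpoints: 27.5, 32.5, 37.5, 42.5, 47.5, 52.5
n = 129, Σfm = 5457.5, mean = 42.3062
Σfm² = 239606.25
Σf(m − x̄)² = Σfm² − (Σfm)²/n = 239606.25 − 5457.5²/129 = 8720.1550
Population variance = 8720.1550 / 129 = 67.5981
Standard deviation = √67.5981 = 8.2218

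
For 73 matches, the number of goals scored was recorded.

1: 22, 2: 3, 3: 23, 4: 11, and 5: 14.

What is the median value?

Cumulative frequencies: 22, 25, 48, 59, 73
n = 73, so the median is the value in position (n+1)/2 = 37.
Position 37 falls at value 3.

3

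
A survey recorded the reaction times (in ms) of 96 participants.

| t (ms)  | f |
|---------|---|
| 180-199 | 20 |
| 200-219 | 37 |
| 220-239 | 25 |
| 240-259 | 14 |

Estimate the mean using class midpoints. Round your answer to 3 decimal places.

Midpoints: 189.5, 209.5, 229.5, 249.5
Σfm = 20×189.5 + 37×209.5 + 25×229.5 + 14×249.5 = 20772
n = Σf = 96
Mean = 20772 / 96 = 216.3750

216.375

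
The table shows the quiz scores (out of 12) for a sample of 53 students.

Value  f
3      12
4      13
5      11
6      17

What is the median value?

5

Cumulative frequencies: 12, 25, 36, 53
n = 53, so the median is the value in position (n+1)/2 = 27.
Position 27 falls at value 5.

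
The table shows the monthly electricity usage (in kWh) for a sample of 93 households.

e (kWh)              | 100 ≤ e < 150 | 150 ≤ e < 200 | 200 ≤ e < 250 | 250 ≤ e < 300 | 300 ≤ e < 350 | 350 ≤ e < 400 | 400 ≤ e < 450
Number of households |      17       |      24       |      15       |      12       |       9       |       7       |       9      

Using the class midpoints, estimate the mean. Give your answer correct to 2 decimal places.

Midpoints: 125, 175, 225, 275, 325, 375, 425
Σfm = 17×125 + 24×175 + 15×225 + 12×275 + 9×325 + 7×375 + 9×425 = 22375
n = Σf = 93
Mean = 22375 / 93 = 240.5914

240.59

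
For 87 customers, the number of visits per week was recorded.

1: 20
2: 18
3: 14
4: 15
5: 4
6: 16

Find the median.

Cumulative frequencies: 20, 38, 52, 67, 71, 87
n = 87, so the median is the value in position (n+1)/2 = 44.
Position 44 falls at value 3.

3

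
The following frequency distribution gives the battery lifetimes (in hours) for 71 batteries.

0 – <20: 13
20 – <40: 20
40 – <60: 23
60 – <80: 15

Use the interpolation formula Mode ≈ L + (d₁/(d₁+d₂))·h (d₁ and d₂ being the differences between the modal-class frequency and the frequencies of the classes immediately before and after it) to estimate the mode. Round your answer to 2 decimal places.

45.45

Modal class: 40 – <60 (highest frequency 23).
d₁ = 23 − 20 = 3, d₂ = 23 − 15 = 8
Mode ≈ 40 + (3/(3+8)) × 20 = 40 + 5.4545 = 45.4545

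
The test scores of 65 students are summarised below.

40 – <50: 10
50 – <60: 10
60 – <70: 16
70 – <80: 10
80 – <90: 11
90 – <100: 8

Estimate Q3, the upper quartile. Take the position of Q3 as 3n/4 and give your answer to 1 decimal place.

Cumulative frequencies: 10, 20, 36, 46, 57, 65
n = 65; position = 3n/4 = 48.75.
This falls in the class 80 – <90: L = 80, F = 46, f = 11, h = 10.
Upper quartile ≈ 80 + ((48.75 − 46) / 11) × 10 = 82.5000

82.5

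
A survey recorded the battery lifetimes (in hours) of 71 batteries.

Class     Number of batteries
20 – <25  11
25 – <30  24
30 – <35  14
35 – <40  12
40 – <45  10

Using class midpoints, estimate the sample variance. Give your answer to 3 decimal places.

41.871

Midpoints: 22.5, 27.5, 32.5, 37.5, 42.5
n = 71, Σfm = 2237.5, mean = 31.5141
Σfm² = 73443.75
Σf(m − x̄)² = Σfm² − (Σfm)²/n = 73443.75 − 2237.5²/71 = 2930.9859
Sample variance = 2930.9859 / 70 = 41.8712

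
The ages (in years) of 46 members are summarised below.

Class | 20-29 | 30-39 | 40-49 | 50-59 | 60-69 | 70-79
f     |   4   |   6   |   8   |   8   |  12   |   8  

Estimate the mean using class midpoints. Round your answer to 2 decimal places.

Midpoints: 24.5, 34.5, 44.5, 54.5, 64.5, 74.5
Σfm = 4×24.5 + 6×34.5 + 8×44.5 + 8×54.5 + 12×64.5 + 8×74.5 = 2467
n = Σf = 46
Mean = 2467 / 46 = 53.6304

53.63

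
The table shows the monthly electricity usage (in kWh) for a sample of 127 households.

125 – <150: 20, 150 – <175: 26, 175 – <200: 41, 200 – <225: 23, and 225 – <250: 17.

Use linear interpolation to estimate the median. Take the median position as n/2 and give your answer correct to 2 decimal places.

185.67

Cumulative frequencies: 20, 46, 87, 110, 127
n = 127; position = n/2 = 63.5.
This falls in the class 175 – <200: L = 175, F = 46, f = 41, h = 25.
Median ≈ 175 + ((63.5 − 46) / 41) × 25 = 185.6707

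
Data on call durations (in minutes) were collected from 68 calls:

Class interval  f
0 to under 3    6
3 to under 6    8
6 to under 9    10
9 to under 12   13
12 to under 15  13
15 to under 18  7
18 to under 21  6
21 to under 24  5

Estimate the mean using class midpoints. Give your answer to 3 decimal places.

11.426

Midpoints: 1.5, 4.5, 7.5, 10.5, 13.5, 16.5, 19.5, 22.5
Σfm = 6×1.5 + 8×4.5 + 10×7.5 + 13×10.5 + 13×13.5 + 7×16.5 + 6×19.5 + 5×22.5 = 777
n = Σf = 68
Mean = 777 / 68 = 11.4265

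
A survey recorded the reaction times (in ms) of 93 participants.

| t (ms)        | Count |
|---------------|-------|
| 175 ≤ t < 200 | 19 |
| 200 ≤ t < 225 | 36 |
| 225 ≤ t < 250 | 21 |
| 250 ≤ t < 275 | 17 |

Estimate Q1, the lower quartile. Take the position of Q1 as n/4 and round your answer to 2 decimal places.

202.95

Cumulative frequencies: 19, 55, 76, 93
n = 93; position = n/4 = 23.25.
This falls in the class 200 ≤ t < 225: L = 200, F = 19, f = 36, h = 25.
Lower quartile ≈ 200 + ((23.25 − 19) / 36) × 25 = 202.9514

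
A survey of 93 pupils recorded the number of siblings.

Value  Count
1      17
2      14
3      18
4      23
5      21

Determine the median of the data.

Cumulative frequencies: 17, 31, 49, 72, 93
n = 93, so the median is the value in position (n+1)/2 = 47.
Position 47 falls at value 3.

3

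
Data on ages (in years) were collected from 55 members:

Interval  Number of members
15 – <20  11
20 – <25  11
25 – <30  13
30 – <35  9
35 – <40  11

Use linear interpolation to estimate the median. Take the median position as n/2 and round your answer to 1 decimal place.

Cumulative frequencies: 11, 22, 35, 44, 55
n = 55; position = n/2 = 27.5.
This falls in the class 25 – <30: L = 25, F = 22, f = 13, h = 5.
Median ≈ 25 + ((27.5 − 22) / 13) × 5 = 27.1154

27.1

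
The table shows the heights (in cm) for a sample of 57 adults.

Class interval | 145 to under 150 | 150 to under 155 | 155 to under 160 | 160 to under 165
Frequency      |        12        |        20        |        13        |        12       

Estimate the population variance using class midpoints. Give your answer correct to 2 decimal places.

Midpoints: 147.5, 152.5, 157.5, 162.5
n = 57, Σfm = 8817.5, mean = 154.6930
Σfm² = 1365556.25
Σf(m − x̄)² = Σfm² − (Σfm)²/n = 1365556.25 − 8817.5²/57 = 1550.8772
Population variance = 1550.8772 / 57 = 27.2084

27.21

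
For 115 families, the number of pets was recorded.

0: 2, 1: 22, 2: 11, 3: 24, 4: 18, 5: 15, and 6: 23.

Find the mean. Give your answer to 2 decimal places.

3.49

Values: 0, 1, 2, 3, 4, 5, 6
Σfx = 2×0 + 22×1 + 11×2 + 24×3 + 18×4 + 15×5 + 23×6 = 401
n = Σf = 115
Mean = 401 / 115 = 3.4870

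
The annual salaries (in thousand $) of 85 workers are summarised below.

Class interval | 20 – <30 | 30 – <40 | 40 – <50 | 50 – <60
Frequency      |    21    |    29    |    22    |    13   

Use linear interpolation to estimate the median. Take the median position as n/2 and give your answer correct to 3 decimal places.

37.414

Cumulative frequencies: 21, 50, 72, 85
n = 85; position = n/2 = 42.5.
This falls in the class 30 – <40: L = 30, F = 21, f = 29, h = 10.
Median ≈ 30 + ((42.5 − 21) / 29) × 10 = 37.4138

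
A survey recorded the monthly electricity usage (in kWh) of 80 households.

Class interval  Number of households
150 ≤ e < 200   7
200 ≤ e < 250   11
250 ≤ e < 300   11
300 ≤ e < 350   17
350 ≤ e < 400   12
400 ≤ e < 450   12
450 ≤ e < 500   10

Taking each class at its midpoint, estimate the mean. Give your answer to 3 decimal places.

332.500

Midpoints: 175, 225, 275, 325, 375, 425, 475
Σfm = 7×175 + 11×225 + 11×275 + 17×325 + 12×375 + 12×425 + 10×475 = 26600
n = Σf = 80
Mean = 26600 / 80 = 332.5000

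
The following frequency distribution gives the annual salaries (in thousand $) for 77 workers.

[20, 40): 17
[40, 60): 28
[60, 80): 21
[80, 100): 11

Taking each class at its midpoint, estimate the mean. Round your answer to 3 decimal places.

56.753

Midpoints: 30, 50, 70, 90
Σfm = 17×30 + 28×50 + 21×70 + 11×90 = 4370
n = Σf = 77
Mean = 4370 / 77 = 56.7532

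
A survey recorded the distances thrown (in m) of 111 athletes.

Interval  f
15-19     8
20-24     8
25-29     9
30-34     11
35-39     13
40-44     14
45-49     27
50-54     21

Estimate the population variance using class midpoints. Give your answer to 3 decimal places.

Midpoints: 17, 22, 27, 32, 37, 42, 47, 52
n = 111, Σfm = 4337, mean = 39.0721
Σfm² = 182929
Σf(m − x̄)² = Σfm² − (Σfm)²/n = 182929 − 4337²/111 = 13473.4234
Population variance = 13473.4234 / 111 = 121.3822

121.382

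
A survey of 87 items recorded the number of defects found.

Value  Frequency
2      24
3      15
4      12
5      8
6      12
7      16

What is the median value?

Cumulative frequencies: 24, 39, 51, 59, 71, 87
n = 87, so the median is the value in position (n+1)/2 = 44.
Position 44 falls at value 4.

4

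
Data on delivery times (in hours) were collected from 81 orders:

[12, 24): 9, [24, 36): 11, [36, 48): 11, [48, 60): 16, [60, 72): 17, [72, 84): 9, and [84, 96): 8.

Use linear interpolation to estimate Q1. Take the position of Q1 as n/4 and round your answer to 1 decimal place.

Cumulative frequencies: 9, 20, 31, 47, 64, 73, 81
n = 81; position = n/4 = 20.25.
This falls in the class [36, 48): L = 36, F = 20, f = 11, h = 12.
Lower quartile ≈ 36 + ((20.25 − 20) / 11) × 12 = 36.2727

36.3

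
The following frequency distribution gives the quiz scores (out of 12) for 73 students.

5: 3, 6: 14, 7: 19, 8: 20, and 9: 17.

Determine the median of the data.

8

Cumulative frequencies: 3, 17, 36, 56, 73
n = 73, so the median is the value in position (n+1)/2 = 37.
Position 37 falls at value 8.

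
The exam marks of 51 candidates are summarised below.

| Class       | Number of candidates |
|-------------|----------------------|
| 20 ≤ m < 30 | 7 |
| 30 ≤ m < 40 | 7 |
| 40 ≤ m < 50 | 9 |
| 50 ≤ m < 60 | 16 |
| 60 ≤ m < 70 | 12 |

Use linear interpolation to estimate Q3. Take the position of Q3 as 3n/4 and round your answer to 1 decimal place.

59.5

Cumulative frequencies: 7, 14, 23, 39, 51
n = 51; position = 3n/4 = 38.25.
This falls in the class 50 ≤ m < 60: L = 50, F = 23, f = 16, h = 10.
Upper quartile ≈ 50 + ((38.25 − 23) / 16) × 10 = 59.5312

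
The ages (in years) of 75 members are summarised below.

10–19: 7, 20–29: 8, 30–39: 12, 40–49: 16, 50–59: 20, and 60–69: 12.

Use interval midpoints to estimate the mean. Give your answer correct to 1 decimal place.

Midpoints: 14.5, 24.5, 34.5, 44.5, 54.5, 64.5
Σfm = 7×14.5 + 8×24.5 + 12×34.5 + 16×44.5 + 20×54.5 + 12×64.5 = 3287.5
n = Σf = 75
Mean = 3287.5 / 75 = 43.8333

43.8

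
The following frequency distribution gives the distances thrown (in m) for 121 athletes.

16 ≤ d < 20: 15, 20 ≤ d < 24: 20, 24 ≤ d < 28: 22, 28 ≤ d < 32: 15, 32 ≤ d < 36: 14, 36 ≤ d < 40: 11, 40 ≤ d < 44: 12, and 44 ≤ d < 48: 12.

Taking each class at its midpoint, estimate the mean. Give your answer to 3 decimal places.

Midpoints: 18, 22, 26, 30, 34, 38, 42, 46
Σfm = 15×18 + 20×22 + 22×26 + 15×30 + 14×34 + 11×38 + 12×42 + 12×46 = 3682
n = Σf = 121
Mean = 3682 / 121 = 30.4298

30.430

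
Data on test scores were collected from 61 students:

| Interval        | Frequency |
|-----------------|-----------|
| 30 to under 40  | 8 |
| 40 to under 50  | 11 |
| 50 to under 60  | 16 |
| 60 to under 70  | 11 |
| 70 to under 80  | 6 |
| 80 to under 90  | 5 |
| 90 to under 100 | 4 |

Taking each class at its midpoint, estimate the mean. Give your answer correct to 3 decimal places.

Midpoints: 35, 45, 55, 65, 75, 85, 95
Σfm = 8×35 + 11×45 + 16×55 + 11×65 + 6×75 + 5×85 + 4×95 = 3625
n = Σf = 61
Mean = 3625 / 61 = 59.4262

59.426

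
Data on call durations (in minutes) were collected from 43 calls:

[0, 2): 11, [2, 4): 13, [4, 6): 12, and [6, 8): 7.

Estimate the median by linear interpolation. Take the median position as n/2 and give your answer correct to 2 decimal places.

3.62

Cumulative frequencies: 11, 24, 36, 43
n = 43; position = n/2 = 21.5.
This falls in the class [2, 4): L = 2, F = 11, f = 13, h = 2.
Median ≈ 2 + ((21.5 − 11) / 13) × 2 = 3.6154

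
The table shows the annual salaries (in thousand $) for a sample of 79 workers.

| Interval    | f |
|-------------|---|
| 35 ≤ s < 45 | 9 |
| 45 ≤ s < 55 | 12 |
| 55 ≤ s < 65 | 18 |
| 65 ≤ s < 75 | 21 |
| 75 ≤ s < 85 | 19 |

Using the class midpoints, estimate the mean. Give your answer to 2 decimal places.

63.67

Midpoints: 40, 50, 60, 70, 80
Σfm = 9×40 + 12×50 + 18×60 + 21×70 + 19×80 = 5030
n = Σf = 79
Mean = 5030 / 79 = 63.6709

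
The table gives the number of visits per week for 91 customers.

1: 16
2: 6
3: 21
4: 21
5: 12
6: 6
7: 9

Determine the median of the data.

Cumulative frequencies: 16, 22, 43, 64, 76, 82, 91
n = 91, so the median is the value in position (n+1)/2 = 46.
Position 46 falls at value 4.

4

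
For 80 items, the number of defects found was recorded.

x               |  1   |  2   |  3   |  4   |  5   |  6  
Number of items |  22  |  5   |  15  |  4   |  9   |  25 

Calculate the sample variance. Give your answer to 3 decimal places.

4.167

Values: 1, 2, 3, 4, 5, 6
n = 80, Σfx = 288, mean = 3.6000
Σfx² = 1366
Σf(x − x̄)² = Σfx² − (Σfx)²/n = 1366 − 288²/80 = 329.2000
Sample variance = 329.2000 / 79 = 4.1671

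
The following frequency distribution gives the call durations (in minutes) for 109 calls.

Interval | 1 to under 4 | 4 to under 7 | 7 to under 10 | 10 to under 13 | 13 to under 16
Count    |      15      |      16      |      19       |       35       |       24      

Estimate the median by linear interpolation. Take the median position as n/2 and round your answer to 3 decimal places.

Cumulative frequencies: 15, 31, 50, 85, 109
n = 109; position = n/2 = 54.5.
This falls in the class 10 to under 13: L = 10, F = 50, f = 35, h = 3.
Median ≈ 10 + ((54.5 − 50) / 35) × 3 = 10.3857

10.386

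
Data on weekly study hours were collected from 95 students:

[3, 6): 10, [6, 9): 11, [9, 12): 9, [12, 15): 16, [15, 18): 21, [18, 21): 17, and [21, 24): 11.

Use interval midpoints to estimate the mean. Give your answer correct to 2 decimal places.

14.35

Midpoints: 4.5, 7.5, 10.5, 13.5, 16.5, 19.5, 22.5
Σfm = 10×4.5 + 11×7.5 + 9×10.5 + 16×13.5 + 21×16.5 + 17×19.5 + 11×22.5 = 1363.5
n = Σf = 95
Mean = 1363.5 / 95 = 14.3526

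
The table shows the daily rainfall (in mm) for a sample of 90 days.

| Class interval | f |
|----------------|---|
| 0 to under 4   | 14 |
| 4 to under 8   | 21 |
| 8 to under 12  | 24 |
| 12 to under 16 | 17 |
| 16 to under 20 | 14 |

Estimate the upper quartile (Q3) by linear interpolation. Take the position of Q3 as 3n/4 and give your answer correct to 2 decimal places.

Cumulative frequencies: 14, 35, 59, 76, 90
n = 90; position = 3n/4 = 67.5.
This falls in the class 12 to under 16: L = 12, F = 59, f = 17, h = 4.
Upper quartile ≈ 12 + ((67.5 − 59) / 17) × 4 = 14.0000

14.00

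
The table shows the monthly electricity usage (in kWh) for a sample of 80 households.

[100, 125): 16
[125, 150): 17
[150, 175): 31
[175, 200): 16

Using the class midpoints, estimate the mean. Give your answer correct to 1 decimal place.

152.2

Midpoints: 112.5, 137.5, 162.5, 187.5
Σfm = 16×112.5 + 17×137.5 + 31×162.5 + 16×187.5 = 12175
n = Σf = 80
Mean = 12175 / 80 = 152.1875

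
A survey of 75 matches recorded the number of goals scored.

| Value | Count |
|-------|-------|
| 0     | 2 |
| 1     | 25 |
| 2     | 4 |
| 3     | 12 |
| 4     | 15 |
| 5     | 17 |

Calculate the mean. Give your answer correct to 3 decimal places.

2.853

Values: 0, 1, 2, 3, 4, 5
Σfx = 2×0 + 25×1 + 4×2 + 12×3 + 15×4 + 17×5 = 214
n = Σf = 75
Mean = 214 / 75 = 2.8533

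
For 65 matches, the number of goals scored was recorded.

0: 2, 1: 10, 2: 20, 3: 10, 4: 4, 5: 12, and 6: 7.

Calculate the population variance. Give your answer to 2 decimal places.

Values: 0, 1, 2, 3, 4, 5, 6
n = 65, Σfx = 198, mean = 3.0462
Σfx² = 796
Σf(x − x̄)² = Σfx² − (Σfx)²/n = 796 − 198²/65 = 192.8615
Population variance = 192.8615 / 65 = 2.9671

2.97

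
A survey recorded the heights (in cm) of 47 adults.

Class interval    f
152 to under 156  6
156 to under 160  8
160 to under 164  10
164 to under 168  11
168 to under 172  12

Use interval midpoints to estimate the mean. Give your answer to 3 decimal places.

Midpoints: 154, 158, 162, 166, 170
Σfm = 6×154 + 8×158 + 10×162 + 11×166 + 12×170 = 7674
n = Σf = 47
Mean = 7674 / 47 = 163.2766

163.277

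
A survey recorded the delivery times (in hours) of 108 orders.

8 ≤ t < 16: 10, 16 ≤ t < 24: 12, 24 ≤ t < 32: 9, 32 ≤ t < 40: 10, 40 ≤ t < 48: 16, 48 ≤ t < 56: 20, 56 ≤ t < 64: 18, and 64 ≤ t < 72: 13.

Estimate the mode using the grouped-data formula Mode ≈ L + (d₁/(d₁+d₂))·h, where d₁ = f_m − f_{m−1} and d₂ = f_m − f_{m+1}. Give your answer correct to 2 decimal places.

Modal class: 48 ≤ t < 56 (highest frequency 20).
d₁ = 20 − 16 = 4, d₂ = 20 − 18 = 2
Mode ≈ 48 + (4/(4+2)) × 8 = 48 + 5.3333 = 53.3333

53.33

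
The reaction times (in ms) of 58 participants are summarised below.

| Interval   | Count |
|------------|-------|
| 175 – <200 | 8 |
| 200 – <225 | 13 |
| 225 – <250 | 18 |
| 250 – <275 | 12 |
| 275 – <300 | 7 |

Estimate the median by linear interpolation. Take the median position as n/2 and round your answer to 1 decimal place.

Cumulative frequencies: 8, 21, 39, 51, 58
n = 58; position = n/2 = 29.
This falls in the class 225 – <250: L = 225, F = 21, f = 18, h = 25.
Median ≈ 225 + ((29 − 21) / 18) × 25 = 236.1111

236.1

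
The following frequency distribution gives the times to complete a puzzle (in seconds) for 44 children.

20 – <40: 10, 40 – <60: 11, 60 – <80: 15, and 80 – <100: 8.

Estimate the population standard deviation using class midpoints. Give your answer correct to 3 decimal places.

Midpoints: 30, 50, 70, 90
n = 44, Σfm = 2620, mean = 59.5455
Σfm² = 174800
Σf(m − x̄)² = Σfm² − (Σfm)²/n = 174800 − 2620²/44 = 18790.9091
Population variance = 18790.9091 / 44 = 427.0661
Standard deviation = √427.0661 = 20.6656

20.666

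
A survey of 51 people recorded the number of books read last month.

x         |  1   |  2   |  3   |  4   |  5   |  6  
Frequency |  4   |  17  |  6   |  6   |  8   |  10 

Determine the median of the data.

3

Cumulative frequencies: 4, 21, 27, 33, 41, 51
n = 51, so the median is the value in position (n+1)/2 = 26.
Position 26 falls at value 3.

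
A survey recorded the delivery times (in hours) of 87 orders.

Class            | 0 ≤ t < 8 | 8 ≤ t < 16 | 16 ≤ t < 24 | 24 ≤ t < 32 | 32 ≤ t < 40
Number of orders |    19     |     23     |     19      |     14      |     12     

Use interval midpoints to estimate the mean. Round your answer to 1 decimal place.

Midpoints: 4, 12, 20, 28, 36
Σfm = 19×4 + 23×12 + 19×20 + 14×28 + 12×36 = 1556
n = Σf = 87
Mean = 1556 / 87 = 17.8851

17.9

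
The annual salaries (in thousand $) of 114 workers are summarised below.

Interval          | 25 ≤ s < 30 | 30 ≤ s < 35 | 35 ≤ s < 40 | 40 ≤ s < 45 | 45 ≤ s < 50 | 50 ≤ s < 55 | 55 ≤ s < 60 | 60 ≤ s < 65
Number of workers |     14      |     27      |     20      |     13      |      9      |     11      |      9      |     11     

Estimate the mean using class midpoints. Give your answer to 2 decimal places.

41.89

Midpoints: 27.5, 32.5, 37.5, 42.5, 47.5, 52.5, 57.5, 62.5
Σfm = 14×27.5 + 27×32.5 + 20×37.5 + 13×42.5 + 9×47.5 + 11×52.5 + 9×57.5 + 11×62.5 = 4775
n = Σf = 114
Mean = 4775 / 114 = 41.8860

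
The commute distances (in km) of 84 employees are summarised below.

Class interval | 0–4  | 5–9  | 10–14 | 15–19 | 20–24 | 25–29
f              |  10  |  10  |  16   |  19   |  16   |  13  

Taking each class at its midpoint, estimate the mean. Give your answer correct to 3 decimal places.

15.571

Midpoints: 2, 7, 12, 17, 22, 27
Σfm = 10×2 + 10×7 + 16×12 + 19×17 + 16×22 + 13×27 = 1308
n = Σf = 84
Mean = 1308 / 84 = 15.5714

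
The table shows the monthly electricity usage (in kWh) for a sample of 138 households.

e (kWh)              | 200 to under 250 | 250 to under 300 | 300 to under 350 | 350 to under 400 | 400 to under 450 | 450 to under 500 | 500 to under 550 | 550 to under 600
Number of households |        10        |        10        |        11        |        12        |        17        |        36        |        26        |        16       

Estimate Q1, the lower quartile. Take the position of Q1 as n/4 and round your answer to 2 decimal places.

364.58

Cumulative frequencies: 10, 20, 31, 43, 60, 96, 122, 138
n = 138; position = n/4 = 34.5.
This falls in the class 350 to under 400: L = 350, F = 31, f = 12, h = 50.
Lower quartile ≈ 350 + ((34.5 − 31) / 12) × 50 = 364.5833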